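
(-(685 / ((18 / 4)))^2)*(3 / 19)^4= -1876900 / 130321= -14.40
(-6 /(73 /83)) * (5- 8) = 1494 /73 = 20.47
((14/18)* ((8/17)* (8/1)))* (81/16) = 252/17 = 14.82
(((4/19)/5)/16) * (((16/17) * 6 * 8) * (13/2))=1248/1615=0.77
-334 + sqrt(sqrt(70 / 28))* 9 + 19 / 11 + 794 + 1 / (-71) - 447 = 9* 2^(3 / 4)* 5^(1 / 4) / 2 + 11491 / 781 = 26.03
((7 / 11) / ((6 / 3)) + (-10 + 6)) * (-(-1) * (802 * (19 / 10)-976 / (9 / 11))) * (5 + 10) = -402057 / 22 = -18275.32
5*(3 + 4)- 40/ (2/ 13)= -225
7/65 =0.11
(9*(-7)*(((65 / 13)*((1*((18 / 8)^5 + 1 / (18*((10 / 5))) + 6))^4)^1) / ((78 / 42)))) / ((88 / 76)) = -50241047900867911579250605 / 20840143392866304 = -2410782255.85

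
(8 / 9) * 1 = 8 / 9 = 0.89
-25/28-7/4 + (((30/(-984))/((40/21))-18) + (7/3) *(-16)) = -1597801/27552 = -57.99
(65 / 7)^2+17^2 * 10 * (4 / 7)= 85145 / 49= 1737.65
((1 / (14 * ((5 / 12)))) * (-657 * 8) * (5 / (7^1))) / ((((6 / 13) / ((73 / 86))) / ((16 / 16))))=-2493972 / 2107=-1183.66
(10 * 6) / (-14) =-30 / 7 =-4.29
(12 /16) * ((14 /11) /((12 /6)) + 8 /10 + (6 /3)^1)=567 /220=2.58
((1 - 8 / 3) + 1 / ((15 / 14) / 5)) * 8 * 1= 24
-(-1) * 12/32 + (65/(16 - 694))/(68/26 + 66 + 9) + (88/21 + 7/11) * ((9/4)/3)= 841527251/210703416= 3.99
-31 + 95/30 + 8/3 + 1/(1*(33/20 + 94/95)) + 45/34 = -70604/3009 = -23.46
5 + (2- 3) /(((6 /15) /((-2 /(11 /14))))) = 125 /11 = 11.36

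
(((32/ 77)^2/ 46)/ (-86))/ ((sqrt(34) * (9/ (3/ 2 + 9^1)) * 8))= -8 * sqrt(34)/ 42721833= -0.00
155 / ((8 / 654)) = 50685 / 4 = 12671.25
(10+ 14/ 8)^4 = 4879681/ 256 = 19061.25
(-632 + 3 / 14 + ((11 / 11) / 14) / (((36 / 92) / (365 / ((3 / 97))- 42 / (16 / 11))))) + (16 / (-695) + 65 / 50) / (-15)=637704695 / 420336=1517.13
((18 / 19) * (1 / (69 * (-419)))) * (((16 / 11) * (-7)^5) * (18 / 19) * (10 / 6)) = 48404160 / 38268527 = 1.26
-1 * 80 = -80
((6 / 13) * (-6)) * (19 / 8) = -171 / 26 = -6.58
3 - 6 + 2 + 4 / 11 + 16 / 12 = 23 / 33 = 0.70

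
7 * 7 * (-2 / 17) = -98 / 17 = -5.76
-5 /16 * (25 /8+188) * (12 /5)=-4587 /32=-143.34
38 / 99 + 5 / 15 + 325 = 32246 / 99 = 325.72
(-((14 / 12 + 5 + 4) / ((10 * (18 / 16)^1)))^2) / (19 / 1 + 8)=-14884 / 492075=-0.03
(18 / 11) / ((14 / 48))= 432 / 77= 5.61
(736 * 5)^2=13542400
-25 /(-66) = 25 /66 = 0.38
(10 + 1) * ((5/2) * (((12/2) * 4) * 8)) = 5280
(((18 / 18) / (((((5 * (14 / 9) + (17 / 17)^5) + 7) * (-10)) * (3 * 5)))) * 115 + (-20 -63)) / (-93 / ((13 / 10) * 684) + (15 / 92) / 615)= 82404421827 / 103514095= 796.07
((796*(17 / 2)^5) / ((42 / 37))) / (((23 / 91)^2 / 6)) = 12367563588653 / 4232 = 2922392152.33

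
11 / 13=0.85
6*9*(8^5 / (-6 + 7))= 1769472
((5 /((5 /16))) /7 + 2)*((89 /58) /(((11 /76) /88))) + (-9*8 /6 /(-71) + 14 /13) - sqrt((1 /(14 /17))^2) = 1498373141 /374738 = 3998.46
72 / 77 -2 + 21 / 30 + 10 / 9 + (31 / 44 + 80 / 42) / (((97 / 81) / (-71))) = -206981741 / 1344420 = -153.96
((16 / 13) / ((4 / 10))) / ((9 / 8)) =320 / 117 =2.74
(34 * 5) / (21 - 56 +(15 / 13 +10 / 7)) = -1547 / 295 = -5.24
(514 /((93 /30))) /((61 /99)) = 508860 /1891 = 269.10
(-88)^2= 7744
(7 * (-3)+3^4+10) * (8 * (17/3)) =3173.33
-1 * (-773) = 773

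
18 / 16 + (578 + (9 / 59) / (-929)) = 253939291 / 438488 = 579.12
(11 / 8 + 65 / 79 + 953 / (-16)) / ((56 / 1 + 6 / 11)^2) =-8773589 / 489021376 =-0.02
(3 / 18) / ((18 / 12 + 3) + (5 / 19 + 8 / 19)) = 19 / 591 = 0.03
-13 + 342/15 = 49/5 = 9.80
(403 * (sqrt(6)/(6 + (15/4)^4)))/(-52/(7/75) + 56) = -180544 * sqrt(6)/45745197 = -0.01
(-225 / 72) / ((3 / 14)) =-175 / 12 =-14.58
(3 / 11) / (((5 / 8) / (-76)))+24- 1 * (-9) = -9 / 55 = -0.16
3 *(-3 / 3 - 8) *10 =-270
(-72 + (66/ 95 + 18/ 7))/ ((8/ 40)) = -45708/ 133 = -343.67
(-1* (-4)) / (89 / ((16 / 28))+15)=16 / 683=0.02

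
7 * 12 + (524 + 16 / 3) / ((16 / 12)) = 481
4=4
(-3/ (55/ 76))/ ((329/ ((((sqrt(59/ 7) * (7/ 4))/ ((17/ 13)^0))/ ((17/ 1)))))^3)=-3363 * sqrt(413)/ 21994753044880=-0.00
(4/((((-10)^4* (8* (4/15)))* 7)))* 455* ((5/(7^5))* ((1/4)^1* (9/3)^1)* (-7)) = -117/6146560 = -0.00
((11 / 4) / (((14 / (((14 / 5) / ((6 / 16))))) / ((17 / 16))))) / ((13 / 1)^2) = 187 / 20280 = 0.01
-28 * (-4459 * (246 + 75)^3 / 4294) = 2064812426586 / 2147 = 961719807.45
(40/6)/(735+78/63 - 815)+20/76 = 0.18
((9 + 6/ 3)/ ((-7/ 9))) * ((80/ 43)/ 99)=-80/ 301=-0.27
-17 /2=-8.50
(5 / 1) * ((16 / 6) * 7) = 280 / 3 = 93.33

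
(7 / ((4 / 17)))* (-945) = -112455 / 4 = -28113.75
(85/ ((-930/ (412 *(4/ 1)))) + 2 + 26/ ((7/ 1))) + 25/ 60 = -376259/ 2604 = -144.49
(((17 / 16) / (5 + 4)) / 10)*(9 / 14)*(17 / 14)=0.01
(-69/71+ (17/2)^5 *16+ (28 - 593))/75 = 33576493/3550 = 9458.17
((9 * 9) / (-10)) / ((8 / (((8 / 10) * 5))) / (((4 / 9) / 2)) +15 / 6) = -81 / 115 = -0.70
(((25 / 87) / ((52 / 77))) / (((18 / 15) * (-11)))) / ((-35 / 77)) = 1925 / 27144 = 0.07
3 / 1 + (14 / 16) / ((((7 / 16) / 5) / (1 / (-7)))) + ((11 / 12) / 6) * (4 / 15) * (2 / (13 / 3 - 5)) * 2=418 / 315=1.33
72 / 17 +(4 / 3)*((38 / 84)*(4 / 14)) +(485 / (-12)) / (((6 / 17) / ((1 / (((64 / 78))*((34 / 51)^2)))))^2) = -4786215707479 / 1965293568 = -2435.37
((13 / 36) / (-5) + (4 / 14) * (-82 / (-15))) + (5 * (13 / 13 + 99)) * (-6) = -3778123 / 1260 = -2998.51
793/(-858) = -61/66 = -0.92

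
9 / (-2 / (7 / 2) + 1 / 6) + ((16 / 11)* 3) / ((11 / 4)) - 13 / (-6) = -228103 / 12342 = -18.48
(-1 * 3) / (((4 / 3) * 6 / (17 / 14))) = -51 / 112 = -0.46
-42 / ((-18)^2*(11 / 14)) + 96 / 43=26405 / 12771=2.07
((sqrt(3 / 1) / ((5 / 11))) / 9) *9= 11 *sqrt(3) / 5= 3.81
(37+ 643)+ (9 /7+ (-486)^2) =1658141 /7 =236877.29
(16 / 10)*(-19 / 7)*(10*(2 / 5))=-608 / 35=-17.37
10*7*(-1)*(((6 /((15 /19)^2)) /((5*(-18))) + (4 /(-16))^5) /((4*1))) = 1.89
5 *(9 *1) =45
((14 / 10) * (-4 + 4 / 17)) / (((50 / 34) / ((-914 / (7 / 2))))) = 116992 / 125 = 935.94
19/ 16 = 1.19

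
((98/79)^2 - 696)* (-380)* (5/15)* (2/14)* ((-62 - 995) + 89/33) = -5209216891520/393183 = -13248835.51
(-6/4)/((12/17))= -17/8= -2.12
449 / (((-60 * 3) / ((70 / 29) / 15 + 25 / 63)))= -457531 / 328860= -1.39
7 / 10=0.70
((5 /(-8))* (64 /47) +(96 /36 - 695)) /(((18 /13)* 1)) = -500.63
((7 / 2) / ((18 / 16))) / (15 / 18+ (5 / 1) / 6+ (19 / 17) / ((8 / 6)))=272 / 219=1.24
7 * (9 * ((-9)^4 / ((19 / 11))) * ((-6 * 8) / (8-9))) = 218245104 / 19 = 11486584.42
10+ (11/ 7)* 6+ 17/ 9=1343/ 63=21.32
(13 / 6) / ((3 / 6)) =13 / 3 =4.33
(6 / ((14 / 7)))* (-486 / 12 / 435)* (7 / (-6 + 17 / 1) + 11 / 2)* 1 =-2187 / 1276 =-1.71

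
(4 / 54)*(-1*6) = -4 / 9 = -0.44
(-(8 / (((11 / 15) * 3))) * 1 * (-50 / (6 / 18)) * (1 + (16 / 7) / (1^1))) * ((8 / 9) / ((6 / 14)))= 368000 / 99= 3717.17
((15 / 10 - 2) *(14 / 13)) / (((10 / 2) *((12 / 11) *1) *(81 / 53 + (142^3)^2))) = -4081 / 338922607186888140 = -0.00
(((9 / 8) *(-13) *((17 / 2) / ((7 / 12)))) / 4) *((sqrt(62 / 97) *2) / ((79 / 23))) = -137241 *sqrt(6014) / 429128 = -24.80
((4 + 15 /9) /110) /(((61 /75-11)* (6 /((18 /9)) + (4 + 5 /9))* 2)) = -0.00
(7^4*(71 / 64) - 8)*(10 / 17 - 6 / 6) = -1189713 / 1088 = -1093.49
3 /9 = 1 /3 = 0.33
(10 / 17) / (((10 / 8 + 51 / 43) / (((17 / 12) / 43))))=10 / 1257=0.01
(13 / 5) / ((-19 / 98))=-1274 / 95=-13.41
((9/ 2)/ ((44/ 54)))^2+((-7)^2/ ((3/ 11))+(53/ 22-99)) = 659651/ 5808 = 113.58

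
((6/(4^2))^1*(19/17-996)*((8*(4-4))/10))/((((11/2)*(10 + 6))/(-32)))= 0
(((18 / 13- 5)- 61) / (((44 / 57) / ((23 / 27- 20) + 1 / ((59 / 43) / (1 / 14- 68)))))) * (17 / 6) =190216315 / 11682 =16282.86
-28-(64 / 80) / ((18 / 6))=-424 / 15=-28.27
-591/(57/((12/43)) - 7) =-3.00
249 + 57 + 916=1222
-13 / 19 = -0.68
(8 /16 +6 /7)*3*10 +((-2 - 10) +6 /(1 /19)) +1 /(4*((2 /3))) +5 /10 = 8041 /56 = 143.59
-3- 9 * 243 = -2190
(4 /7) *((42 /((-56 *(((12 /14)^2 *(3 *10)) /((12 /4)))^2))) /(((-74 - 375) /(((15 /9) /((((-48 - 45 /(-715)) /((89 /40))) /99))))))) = -48018971 /354573504000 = -0.00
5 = 5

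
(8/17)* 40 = 320/17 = 18.82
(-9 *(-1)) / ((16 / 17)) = 153 / 16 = 9.56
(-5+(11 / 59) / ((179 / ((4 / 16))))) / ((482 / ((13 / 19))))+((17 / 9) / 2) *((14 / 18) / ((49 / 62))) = 202323959365 / 219355602984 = 0.92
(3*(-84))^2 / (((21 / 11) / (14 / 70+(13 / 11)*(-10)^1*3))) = -1172707.20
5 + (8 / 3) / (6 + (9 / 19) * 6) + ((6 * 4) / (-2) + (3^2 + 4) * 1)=6.30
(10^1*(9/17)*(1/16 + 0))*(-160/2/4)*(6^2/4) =-59.56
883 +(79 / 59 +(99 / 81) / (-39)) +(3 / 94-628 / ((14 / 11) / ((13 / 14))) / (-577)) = 48715562395091 / 55037522358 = 885.13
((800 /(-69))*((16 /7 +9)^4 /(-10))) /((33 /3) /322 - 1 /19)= -118408246240 /116277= -1018329.04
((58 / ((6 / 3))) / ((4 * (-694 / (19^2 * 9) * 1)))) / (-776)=94221 / 2154176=0.04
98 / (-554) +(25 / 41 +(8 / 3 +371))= 12745945 / 34071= 374.10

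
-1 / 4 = -0.25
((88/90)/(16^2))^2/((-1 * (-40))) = 121/331776000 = 0.00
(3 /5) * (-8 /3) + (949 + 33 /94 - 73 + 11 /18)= 1851391 /2115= 875.36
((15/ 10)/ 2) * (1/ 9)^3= 1/ 972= 0.00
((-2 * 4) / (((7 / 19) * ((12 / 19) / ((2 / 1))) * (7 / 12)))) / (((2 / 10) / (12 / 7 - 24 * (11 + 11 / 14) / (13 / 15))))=853230720 / 4459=191350.24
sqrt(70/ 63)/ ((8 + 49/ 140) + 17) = 20*sqrt(10)/ 1521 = 0.04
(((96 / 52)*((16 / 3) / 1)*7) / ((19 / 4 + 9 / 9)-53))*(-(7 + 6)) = 512 / 27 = 18.96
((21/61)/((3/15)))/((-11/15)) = -1575/671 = -2.35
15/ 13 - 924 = -11997/ 13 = -922.85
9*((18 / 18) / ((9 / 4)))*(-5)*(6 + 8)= -280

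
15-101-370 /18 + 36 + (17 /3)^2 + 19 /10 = -3289 /90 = -36.54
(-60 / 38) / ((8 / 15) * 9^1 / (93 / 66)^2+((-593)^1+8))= 48050 / 17728957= 0.00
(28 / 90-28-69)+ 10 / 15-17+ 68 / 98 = -247684 / 2205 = -112.33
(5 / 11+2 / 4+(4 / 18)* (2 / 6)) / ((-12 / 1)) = -611 / 7128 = -0.09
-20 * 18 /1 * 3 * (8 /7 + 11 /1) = -91800 /7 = -13114.29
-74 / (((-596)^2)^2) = -37 / 63089203328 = -0.00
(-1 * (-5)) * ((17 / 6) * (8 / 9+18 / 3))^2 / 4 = 1388645 / 2916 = 476.22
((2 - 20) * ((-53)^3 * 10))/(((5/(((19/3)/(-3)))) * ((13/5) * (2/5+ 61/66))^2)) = -1621270530000/1698619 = -954463.91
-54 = -54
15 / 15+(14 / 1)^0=2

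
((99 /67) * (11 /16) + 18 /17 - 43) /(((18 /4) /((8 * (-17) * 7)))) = 8657.98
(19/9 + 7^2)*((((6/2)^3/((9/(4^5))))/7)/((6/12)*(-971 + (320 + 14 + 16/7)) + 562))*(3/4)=47104/685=68.76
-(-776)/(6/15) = 1940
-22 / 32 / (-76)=11 / 1216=0.01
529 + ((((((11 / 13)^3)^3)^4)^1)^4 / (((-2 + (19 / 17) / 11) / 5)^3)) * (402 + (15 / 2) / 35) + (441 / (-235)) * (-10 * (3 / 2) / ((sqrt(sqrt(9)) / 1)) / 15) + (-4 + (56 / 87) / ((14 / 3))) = 147 * sqrt(3) / 235 + 1951718597673451587963503269931214030108211469140154636226449752348669019884020261737412255949610325984752831219610464257229381349676952113151255862645576430499382545541649 / 3716582793407865062587481377751382135556852270834509499425145299108092006618798688537234255780018651491348358323155572024373816533644746097719098458104637829750495986426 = 526.22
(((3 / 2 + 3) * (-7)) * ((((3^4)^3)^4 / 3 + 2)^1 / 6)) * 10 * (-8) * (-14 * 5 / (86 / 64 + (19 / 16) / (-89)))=-742104444284247499763506105600 / 1263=-587572798324819873130250300.00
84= 84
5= 5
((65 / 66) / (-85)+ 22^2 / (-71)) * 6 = -543971 / 13277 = -40.97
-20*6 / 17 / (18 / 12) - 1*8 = -216 / 17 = -12.71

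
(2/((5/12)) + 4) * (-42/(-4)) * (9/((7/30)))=3564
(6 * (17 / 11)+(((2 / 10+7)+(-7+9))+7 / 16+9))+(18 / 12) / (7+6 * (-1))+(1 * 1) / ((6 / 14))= 83803 / 2640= 31.74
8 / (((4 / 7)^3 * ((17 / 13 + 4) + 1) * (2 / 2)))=6.80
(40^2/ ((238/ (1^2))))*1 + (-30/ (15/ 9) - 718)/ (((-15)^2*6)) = 496208/ 80325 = 6.18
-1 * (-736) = 736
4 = 4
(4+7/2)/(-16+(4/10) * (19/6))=-225/442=-0.51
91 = 91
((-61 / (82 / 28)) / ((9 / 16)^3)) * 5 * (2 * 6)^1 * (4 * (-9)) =279838720 / 1107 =252790.17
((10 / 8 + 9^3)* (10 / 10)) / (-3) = -2921 / 12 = -243.42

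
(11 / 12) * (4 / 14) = 11 / 42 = 0.26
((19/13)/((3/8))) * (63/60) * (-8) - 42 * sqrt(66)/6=-7 * sqrt(66) - 2128/65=-89.61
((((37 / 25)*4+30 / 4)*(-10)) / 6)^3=-302111711 / 27000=-11189.32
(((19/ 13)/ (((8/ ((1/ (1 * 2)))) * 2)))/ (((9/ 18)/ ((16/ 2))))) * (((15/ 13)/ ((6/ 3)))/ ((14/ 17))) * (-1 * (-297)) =1438965/ 9464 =152.05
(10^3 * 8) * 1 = 8000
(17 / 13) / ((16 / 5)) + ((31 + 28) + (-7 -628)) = -575.59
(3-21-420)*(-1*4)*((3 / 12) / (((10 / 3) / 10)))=1314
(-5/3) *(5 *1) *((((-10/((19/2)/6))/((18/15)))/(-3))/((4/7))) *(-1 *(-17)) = -74375/171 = -434.94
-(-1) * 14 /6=7 /3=2.33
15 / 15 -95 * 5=-474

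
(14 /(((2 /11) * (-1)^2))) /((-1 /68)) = -5236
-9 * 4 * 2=-72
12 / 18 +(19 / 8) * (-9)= -497 / 24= -20.71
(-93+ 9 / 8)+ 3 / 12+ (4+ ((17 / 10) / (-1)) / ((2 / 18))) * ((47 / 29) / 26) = -1392327 / 15080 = -92.33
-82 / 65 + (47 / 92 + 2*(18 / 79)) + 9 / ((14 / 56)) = 16867769 / 472420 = 35.71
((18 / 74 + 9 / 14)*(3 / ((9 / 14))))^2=23409 / 1369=17.10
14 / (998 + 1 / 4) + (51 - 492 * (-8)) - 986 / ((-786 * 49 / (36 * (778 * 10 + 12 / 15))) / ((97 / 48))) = 2368129552643 / 128155335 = 18478.59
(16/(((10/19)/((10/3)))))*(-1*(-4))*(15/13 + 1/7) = 143488/273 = 525.60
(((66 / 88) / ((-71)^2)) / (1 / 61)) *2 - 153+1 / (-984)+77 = -376901149 / 4960344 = -75.98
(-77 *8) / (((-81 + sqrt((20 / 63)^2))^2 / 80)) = -195592320 / 25836889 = -7.57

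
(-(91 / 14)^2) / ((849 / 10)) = -845 / 1698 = -0.50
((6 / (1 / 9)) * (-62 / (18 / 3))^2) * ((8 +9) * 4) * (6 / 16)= 147033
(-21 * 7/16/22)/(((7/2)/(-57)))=1197/176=6.80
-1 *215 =-215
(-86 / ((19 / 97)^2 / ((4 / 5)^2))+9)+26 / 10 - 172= -14394394 / 9025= -1594.95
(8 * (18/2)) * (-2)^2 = 288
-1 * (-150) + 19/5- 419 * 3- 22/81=-446906/405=-1103.47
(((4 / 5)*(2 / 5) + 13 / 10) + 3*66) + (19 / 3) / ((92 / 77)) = 1413953 / 6900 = 204.92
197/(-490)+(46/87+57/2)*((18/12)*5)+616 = 23682769/28420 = 833.31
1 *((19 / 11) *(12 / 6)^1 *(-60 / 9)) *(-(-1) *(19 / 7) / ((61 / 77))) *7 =-101080 / 183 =-552.35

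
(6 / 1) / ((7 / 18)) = 108 / 7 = 15.43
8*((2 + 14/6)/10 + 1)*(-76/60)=-3268/225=-14.52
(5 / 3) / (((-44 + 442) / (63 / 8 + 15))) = 305 / 3184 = 0.10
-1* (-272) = 272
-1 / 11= -0.09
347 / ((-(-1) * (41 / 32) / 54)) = 599616 / 41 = 14624.78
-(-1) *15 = 15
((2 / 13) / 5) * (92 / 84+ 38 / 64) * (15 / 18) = 0.04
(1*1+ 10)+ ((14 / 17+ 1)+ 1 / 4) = 889 / 68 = 13.07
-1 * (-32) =32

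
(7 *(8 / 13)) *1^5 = 56 / 13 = 4.31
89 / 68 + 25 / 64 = 1849 / 1088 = 1.70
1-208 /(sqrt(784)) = -45 /7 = -6.43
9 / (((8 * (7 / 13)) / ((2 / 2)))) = 117 / 56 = 2.09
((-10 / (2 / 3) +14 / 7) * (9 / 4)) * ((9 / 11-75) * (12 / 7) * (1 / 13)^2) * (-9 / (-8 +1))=198288 / 7007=28.30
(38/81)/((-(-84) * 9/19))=361/30618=0.01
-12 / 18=-2 / 3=-0.67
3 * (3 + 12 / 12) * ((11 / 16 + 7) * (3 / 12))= 369 / 16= 23.06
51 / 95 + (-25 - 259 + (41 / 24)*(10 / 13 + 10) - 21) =-2119747 / 7410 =-286.07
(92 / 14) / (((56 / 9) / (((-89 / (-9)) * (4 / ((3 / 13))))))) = 26611 / 147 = 181.03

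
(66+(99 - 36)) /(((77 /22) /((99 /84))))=4257 /98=43.44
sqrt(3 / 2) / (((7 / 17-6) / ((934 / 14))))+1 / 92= 1 / 92-7939* sqrt(6) / 1330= -14.61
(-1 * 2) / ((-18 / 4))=4 / 9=0.44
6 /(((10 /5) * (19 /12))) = 36 /19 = 1.89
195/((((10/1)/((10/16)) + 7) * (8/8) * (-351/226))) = -1130/207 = -5.46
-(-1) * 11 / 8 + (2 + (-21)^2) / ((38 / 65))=759.14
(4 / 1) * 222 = 888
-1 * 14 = -14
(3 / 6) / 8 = 1 / 16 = 0.06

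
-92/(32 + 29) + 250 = 15158/61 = 248.49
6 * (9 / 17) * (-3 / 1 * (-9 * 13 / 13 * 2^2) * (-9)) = -52488 / 17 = -3087.53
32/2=16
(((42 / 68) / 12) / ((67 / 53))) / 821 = 371 / 7480952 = 0.00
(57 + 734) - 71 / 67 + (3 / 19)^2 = 19106889 / 24187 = 789.97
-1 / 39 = -0.03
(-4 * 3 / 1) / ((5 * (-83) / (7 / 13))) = 84 / 5395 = 0.02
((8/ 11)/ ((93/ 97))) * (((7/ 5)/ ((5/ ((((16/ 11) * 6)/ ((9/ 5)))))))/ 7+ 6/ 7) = 942064/ 1181565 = 0.80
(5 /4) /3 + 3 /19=131 /228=0.57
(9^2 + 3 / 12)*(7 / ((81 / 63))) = 15925 / 36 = 442.36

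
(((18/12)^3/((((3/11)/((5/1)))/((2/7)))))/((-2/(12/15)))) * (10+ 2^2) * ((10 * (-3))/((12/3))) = 1485/2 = 742.50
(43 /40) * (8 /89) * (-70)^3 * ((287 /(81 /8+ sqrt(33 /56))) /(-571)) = 1280048011200 /773515999 - 13545481600 * sqrt(462) /2320547997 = 1529.38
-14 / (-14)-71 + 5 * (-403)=-2085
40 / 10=4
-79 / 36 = -2.19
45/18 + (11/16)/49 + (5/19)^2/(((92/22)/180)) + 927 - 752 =1174940813/6509552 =180.49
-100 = -100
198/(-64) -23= -835/32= -26.09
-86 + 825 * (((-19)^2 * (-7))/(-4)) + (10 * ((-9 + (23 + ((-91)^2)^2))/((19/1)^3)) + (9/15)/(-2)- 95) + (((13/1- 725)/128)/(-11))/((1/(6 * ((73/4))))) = 7497166938253/12071840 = 621045.92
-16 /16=-1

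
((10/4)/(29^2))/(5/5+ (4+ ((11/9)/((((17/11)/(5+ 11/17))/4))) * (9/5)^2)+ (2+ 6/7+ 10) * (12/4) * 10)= 252875/38160554974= 0.00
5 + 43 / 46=273 / 46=5.93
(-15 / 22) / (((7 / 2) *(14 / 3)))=-45 / 1078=-0.04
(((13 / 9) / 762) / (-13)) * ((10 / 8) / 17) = -5 / 466344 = -0.00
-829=-829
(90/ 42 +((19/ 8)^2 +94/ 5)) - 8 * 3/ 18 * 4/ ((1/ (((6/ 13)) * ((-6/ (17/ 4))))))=14880207/ 495040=30.06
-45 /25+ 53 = 256 /5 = 51.20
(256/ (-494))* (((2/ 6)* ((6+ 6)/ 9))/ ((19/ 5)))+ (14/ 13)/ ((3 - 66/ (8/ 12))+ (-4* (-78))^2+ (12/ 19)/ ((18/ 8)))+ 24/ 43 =2504473989301/ 5033711387016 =0.50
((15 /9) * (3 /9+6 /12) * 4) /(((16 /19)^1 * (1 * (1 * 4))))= 475 /288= 1.65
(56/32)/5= 7/20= 0.35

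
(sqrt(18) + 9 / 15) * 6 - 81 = -51.94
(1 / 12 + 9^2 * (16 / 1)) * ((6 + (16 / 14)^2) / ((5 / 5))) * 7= 66285.40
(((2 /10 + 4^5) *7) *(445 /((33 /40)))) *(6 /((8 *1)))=31903830 /11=2900348.18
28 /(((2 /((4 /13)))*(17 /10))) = 560 /221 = 2.53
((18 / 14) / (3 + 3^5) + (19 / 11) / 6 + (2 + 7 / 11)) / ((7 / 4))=110980 / 66297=1.67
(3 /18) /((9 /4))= 2 /27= 0.07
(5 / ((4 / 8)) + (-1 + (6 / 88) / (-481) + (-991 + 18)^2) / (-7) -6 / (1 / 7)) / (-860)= 4008258425 / 25481456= 157.30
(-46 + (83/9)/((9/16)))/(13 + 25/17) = -20383/9963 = -2.05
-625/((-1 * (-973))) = -625/973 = -0.64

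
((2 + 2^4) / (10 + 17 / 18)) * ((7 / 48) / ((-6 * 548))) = -63 / 863648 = -0.00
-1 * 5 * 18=-90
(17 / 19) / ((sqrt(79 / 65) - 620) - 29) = -717145 / 520181734 - 17 * sqrt(5135) / 520181734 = -0.00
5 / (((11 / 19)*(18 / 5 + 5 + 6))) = 475 / 803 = 0.59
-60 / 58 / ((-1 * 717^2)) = 0.00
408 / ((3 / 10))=1360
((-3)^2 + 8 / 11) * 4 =428 / 11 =38.91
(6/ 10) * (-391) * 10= -2346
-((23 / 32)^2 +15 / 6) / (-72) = 3089 / 73728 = 0.04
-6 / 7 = -0.86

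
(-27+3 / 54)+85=1045 / 18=58.06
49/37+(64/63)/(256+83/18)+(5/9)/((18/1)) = 267502183/196824978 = 1.36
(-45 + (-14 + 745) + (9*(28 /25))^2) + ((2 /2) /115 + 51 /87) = 328581418 /416875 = 788.20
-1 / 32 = -0.03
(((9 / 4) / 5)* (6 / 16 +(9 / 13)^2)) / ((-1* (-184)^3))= 2079 / 33689157632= 0.00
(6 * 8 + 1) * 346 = 16954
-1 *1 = -1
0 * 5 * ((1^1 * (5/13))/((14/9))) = 0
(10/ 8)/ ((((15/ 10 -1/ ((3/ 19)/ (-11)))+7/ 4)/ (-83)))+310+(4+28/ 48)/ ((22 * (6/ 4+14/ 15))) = 308.66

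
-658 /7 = -94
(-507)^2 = 257049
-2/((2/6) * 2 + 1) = -1.20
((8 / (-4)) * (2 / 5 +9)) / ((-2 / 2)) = 94 / 5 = 18.80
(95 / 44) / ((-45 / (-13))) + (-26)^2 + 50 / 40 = 134219 / 198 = 677.87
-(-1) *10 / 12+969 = 5819 / 6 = 969.83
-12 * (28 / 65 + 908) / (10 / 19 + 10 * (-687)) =1682868 / 1060475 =1.59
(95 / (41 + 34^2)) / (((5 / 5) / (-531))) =-295 / 7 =-42.14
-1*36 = -36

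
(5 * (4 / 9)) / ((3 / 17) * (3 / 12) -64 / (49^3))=32000528 / 627471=51.00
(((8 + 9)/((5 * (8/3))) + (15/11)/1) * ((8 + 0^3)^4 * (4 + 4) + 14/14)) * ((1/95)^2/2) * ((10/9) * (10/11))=384291/79420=4.84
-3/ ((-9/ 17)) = 17/ 3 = 5.67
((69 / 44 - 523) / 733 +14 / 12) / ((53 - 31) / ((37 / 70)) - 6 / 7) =11409727 / 1021549848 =0.01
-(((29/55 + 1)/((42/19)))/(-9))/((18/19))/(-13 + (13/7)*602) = 361/4922775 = 0.00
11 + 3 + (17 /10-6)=97 /10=9.70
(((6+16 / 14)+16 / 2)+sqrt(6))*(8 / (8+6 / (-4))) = 16*sqrt(6) / 13+1696 / 91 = 21.65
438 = 438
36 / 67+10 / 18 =659 / 603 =1.09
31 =31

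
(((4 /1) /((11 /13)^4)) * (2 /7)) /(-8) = -28561 /102487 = -0.28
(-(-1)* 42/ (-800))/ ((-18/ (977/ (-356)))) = -6839/ 854400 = -0.01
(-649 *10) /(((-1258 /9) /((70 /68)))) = 1022175 /21386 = 47.80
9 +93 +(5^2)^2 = 727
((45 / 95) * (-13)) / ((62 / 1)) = -117 / 1178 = -0.10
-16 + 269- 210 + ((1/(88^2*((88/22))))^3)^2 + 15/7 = 279150941141611303297840316423/6183723379719237731281272832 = 45.14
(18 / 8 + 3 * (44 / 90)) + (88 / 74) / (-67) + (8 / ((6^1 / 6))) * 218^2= 56550308257 / 148740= 380195.70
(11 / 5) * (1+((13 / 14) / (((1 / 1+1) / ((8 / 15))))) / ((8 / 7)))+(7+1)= 3203 / 300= 10.68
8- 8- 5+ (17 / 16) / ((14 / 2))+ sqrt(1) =-431 / 112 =-3.85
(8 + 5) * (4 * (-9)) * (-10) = 4680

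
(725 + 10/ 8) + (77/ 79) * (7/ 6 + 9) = 697879/ 948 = 736.16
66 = 66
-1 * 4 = -4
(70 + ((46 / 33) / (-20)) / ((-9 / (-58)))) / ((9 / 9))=103283 / 1485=69.55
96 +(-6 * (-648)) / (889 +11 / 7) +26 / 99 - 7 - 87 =681800 / 102861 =6.63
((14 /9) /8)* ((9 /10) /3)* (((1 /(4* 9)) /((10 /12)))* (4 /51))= 7 /45900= 0.00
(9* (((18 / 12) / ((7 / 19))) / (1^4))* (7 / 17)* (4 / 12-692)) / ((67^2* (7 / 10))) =-1774125 / 534191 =-3.32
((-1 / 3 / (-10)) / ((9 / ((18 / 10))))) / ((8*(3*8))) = 0.00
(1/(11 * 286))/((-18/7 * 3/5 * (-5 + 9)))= -0.00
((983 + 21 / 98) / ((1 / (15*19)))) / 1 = 3923025 / 14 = 280216.07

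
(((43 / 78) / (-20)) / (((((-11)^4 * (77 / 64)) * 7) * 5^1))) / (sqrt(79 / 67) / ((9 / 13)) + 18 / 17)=190422576 / 5386181458582925- 298248 * sqrt(5293) / 414321650660225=-0.00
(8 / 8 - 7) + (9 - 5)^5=1018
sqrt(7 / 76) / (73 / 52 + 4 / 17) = 442 *sqrt(133) / 27531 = 0.19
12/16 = 3/4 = 0.75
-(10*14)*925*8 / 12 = -259000 / 3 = -86333.33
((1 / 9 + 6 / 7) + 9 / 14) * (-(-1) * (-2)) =-29 / 9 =-3.22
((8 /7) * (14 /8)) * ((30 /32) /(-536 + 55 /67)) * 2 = -1005 /143428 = -0.01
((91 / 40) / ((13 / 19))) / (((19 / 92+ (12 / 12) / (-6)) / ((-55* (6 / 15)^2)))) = -18354 / 25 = -734.16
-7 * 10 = -70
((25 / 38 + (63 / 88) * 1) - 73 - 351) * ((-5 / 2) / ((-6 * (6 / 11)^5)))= -51728922355 / 14183424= -3647.14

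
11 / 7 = 1.57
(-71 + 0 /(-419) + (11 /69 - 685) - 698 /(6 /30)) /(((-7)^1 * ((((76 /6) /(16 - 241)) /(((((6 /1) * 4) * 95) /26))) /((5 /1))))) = -9887501250 /2093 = -4724080.86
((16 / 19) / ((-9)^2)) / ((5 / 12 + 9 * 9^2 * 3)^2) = 256 / 117820710171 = 0.00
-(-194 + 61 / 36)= 6923 / 36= 192.31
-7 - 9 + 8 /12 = -46 /3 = -15.33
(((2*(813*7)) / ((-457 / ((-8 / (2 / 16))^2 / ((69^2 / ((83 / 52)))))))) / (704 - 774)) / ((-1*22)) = -11516416 / 518560185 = -0.02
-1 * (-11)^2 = -121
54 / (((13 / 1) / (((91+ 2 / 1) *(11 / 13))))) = 55242 / 169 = 326.88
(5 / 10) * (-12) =-6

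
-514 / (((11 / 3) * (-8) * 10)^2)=-2313 / 387200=-0.01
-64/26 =-32/13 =-2.46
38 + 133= 171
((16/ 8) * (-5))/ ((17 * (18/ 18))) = -10/ 17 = -0.59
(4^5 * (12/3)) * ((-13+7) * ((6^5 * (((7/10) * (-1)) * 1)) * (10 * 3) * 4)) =16052649984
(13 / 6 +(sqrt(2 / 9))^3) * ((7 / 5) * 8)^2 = 6272 * sqrt(2) / 675 +20384 / 75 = 284.93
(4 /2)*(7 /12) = 7 /6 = 1.17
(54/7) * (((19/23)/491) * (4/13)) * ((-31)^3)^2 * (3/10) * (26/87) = 3642315106824/11462395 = 317762.13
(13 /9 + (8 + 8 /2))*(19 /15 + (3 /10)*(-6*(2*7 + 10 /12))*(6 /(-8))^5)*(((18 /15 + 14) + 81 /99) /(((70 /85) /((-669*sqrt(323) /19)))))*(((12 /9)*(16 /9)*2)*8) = -245156551013*sqrt(323) /92340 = -47714996.22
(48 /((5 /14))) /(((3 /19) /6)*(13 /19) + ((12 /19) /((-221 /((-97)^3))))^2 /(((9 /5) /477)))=23696871744 /317862117084081065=0.00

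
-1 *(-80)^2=-6400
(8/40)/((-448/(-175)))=5/64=0.08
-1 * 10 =-10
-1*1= -1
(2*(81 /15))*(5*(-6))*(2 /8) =-81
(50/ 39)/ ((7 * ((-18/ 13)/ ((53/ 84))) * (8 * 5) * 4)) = -265/ 508032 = -0.00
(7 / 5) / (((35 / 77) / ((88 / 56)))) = 121 / 25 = 4.84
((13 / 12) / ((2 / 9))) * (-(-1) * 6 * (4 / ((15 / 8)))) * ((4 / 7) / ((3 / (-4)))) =-1664 / 35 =-47.54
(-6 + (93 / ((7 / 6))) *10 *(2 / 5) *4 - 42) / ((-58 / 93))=-399528 / 203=-1968.12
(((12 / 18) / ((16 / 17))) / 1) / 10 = 17 / 240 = 0.07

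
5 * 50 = 250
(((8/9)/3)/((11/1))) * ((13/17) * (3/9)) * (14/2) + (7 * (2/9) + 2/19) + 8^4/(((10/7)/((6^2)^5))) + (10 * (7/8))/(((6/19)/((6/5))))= 173368619862.16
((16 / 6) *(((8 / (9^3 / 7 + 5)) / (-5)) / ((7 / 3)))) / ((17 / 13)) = -208 / 16235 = -0.01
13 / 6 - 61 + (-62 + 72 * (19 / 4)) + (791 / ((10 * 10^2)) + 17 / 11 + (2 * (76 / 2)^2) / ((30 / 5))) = 7753201 / 11000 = 704.84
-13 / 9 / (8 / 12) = -13 / 6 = -2.17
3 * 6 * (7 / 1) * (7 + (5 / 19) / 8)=67347 / 76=886.14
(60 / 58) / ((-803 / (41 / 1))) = -1230 / 23287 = -0.05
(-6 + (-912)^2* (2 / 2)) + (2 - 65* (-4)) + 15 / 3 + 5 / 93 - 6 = 77375912 / 93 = 831999.05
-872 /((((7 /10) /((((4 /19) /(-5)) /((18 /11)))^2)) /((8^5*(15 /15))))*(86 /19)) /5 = -13829668864 /11580975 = -1194.17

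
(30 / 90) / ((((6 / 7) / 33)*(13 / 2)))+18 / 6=194 / 39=4.97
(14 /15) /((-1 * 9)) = -14 /135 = -0.10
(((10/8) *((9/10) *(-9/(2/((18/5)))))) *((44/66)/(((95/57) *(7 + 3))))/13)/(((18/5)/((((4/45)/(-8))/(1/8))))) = 9/6500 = 0.00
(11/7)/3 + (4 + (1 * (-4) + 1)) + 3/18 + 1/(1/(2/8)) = 163/84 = 1.94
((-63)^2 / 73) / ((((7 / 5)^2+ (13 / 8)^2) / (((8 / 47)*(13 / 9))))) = 73382400 / 25255591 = 2.91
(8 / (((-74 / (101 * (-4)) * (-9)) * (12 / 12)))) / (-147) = 1616 / 48951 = 0.03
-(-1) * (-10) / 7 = -10 / 7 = -1.43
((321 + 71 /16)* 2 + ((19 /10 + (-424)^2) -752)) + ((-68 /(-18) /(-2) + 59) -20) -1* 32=64685479 /360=179681.89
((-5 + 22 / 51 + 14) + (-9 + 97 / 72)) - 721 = -880327 / 1224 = -719.22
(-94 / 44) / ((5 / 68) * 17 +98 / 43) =-4042 / 6677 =-0.61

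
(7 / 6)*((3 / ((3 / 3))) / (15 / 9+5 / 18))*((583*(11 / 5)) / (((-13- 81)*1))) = -57717 / 2350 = -24.56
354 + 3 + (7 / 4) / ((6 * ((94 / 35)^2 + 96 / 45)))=98106463 / 274784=357.03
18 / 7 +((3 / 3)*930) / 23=6924 / 161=43.01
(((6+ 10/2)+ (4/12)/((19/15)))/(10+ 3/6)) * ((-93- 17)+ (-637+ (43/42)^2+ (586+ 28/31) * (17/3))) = 15095088665/5454729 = 2767.34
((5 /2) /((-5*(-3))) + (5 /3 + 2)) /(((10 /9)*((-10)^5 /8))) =-69 /250000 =-0.00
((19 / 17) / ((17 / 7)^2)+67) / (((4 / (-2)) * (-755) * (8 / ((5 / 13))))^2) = 165051 / 2423245042816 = 0.00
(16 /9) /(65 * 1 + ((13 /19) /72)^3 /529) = 2407639375872 /88029314682517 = 0.03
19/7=2.71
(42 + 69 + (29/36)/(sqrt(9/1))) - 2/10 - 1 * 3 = 58357/540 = 108.07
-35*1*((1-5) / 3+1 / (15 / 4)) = 112 / 3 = 37.33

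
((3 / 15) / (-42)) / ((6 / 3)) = -1 / 420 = -0.00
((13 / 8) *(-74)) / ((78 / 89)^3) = -26083853 / 146016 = -178.64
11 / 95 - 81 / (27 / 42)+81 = -4264 / 95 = -44.88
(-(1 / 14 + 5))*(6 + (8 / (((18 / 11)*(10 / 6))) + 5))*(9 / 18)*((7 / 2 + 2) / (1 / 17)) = -2774893 / 840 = -3303.44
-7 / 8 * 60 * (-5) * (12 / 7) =450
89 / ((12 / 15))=445 / 4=111.25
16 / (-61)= -16 / 61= -0.26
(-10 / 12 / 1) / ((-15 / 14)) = 7 / 9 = 0.78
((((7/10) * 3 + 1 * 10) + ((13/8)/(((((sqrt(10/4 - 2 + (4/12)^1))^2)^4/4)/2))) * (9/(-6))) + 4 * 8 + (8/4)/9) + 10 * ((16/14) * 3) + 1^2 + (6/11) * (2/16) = 67984891/1732500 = 39.24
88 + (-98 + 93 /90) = -269 /30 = -8.97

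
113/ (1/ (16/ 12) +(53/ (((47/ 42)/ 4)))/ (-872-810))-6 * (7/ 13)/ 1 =228028186/ 1310049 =174.06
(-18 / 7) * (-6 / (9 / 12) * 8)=1152 / 7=164.57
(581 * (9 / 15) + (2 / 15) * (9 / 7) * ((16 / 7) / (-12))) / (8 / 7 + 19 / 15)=11139 / 77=144.66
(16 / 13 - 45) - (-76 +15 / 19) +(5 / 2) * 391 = 1008.94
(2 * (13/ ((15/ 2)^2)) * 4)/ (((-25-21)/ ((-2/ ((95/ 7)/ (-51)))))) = -49504/ 163875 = -0.30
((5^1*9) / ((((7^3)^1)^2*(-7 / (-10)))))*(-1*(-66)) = 29700 / 823543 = 0.04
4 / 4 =1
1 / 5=0.20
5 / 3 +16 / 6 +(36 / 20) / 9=68 / 15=4.53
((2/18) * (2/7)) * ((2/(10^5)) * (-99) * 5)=-11/35000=-0.00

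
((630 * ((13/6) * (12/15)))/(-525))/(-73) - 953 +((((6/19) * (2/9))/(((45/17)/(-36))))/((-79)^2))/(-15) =-1856064536647/1947660075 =-952.97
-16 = -16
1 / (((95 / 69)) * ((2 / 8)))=276 / 95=2.91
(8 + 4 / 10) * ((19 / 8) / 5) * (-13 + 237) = 22344 / 25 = 893.76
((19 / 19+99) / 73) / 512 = 25 / 9344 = 0.00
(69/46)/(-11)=-0.14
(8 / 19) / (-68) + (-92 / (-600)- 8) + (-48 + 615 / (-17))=-4458821 / 48450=-92.03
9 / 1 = 9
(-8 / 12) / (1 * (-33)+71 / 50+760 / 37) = 0.06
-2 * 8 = -16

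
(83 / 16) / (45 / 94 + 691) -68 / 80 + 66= 169406899 / 2599960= 65.16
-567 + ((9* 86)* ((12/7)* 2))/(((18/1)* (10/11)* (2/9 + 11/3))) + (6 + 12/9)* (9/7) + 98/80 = -5043523/9800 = -514.65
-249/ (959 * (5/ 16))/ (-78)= 664/ 62335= 0.01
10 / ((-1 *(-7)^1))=10 / 7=1.43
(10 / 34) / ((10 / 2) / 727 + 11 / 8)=29080 / 136629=0.21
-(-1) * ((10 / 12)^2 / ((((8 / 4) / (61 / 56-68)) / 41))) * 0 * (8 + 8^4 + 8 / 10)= 0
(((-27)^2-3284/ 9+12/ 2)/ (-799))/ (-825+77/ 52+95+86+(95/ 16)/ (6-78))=5542784/ 7689258797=0.00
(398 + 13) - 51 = 360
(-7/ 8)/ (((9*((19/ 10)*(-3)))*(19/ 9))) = 35/ 4332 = 0.01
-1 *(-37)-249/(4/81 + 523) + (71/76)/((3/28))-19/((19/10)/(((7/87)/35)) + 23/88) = 7945083994027/175697431845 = 45.22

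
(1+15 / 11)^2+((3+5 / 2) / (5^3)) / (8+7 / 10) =1471631 / 263175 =5.59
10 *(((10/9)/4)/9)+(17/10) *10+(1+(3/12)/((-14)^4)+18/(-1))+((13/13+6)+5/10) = 97192561/12446784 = 7.81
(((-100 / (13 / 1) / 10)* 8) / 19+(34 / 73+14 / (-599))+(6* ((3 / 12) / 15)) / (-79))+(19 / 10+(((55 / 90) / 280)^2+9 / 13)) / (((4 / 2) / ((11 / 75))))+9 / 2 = 15628962095062912021 / 3251068042098240000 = 4.81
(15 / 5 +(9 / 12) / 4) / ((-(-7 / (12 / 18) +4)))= 51 / 104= 0.49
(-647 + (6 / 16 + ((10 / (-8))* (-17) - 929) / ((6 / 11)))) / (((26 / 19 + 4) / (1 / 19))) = -13865 / 612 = -22.66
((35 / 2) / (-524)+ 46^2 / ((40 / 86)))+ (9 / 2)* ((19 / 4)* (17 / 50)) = 238767627 / 52400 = 4556.63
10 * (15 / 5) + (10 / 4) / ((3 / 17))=265 / 6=44.17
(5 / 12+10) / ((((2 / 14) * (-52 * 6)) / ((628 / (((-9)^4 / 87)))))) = -3983875 / 2047032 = -1.95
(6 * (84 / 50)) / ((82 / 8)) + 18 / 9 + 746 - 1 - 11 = 755408 / 1025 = 736.98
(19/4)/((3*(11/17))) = 323/132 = 2.45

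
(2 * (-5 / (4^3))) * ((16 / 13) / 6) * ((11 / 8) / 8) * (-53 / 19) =2915 / 189696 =0.02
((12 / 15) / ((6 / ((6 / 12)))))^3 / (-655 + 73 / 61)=-61 / 134601750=-0.00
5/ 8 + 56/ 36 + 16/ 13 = 3193/ 936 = 3.41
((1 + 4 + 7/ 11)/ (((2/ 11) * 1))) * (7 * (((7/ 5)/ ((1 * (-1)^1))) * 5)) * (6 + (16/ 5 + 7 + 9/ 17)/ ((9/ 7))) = -5556502/ 255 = -21790.20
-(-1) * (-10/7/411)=-0.00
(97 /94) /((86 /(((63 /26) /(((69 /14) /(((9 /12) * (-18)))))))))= -384993 /4834232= -0.08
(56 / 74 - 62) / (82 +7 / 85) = -192610 / 258149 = -0.75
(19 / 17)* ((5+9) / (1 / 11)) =2926 / 17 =172.12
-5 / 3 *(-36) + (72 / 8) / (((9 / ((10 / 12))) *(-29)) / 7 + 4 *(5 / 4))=83145 / 1391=59.77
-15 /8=-1.88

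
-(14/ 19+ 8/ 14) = -174/ 133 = -1.31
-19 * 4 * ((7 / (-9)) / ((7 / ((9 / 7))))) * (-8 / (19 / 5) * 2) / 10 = -32 / 7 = -4.57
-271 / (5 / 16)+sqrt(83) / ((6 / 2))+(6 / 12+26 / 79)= -863.33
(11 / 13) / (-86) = -11 / 1118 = -0.01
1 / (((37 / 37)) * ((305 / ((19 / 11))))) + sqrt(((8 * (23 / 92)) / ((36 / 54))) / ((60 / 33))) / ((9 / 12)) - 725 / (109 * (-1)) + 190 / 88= 2 * sqrt(165) / 15 + 1172369 / 132980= 10.53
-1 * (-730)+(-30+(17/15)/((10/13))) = 105221/150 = 701.47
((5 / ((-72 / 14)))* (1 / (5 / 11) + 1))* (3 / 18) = -14 / 27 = -0.52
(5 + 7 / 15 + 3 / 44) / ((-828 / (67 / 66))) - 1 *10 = -360921551 / 36067680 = -10.01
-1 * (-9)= 9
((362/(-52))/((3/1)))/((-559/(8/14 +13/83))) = 25521/8444254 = 0.00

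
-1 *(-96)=96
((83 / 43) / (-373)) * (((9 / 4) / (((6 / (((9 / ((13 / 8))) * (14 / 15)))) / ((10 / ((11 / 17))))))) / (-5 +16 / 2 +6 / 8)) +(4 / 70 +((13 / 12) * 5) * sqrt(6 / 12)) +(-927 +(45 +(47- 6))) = -67510170513 / 80275195 +65 * sqrt(2) / 24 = -837.15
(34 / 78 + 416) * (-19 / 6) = -308579 / 234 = -1318.71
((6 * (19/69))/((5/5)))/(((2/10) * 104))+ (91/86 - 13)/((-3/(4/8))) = 79832/38571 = 2.07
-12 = -12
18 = 18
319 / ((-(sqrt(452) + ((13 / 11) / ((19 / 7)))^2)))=115389433159 / 862360877011 - 1217322987518 * sqrt(113) / 862360877011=-14.87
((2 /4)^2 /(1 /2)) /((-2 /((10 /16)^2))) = -25 /256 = -0.10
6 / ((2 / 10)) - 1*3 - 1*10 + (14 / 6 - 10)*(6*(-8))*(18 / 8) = 845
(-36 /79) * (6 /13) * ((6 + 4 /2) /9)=-0.19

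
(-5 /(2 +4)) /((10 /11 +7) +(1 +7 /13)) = -715 /8106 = -0.09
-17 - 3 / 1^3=-20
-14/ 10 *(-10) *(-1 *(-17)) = 238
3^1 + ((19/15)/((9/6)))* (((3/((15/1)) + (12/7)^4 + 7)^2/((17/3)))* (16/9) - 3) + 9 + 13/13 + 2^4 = 3414400362197/36750606375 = 92.91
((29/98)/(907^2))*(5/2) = 145/161239204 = 0.00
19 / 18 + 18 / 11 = 533 / 198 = 2.69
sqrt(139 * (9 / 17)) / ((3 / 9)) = 9 * sqrt(2363) / 17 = 25.74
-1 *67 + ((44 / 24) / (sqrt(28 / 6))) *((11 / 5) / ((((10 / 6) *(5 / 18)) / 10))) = -67 + 1089 *sqrt(42) / 175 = -26.67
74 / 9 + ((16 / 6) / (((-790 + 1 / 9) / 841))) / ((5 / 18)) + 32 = 9597482 / 319905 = 30.00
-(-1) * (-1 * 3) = -3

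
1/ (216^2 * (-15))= -1/ 699840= -0.00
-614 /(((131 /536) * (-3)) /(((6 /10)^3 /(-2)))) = -1480968 /16375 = -90.44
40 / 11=3.64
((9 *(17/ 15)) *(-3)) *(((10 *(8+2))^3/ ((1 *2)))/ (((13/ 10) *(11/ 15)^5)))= -55493350.65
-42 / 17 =-2.47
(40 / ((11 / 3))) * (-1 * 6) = -720 / 11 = -65.45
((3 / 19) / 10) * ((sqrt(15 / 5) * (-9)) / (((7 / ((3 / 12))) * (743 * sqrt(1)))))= -27 * sqrt(3) / 3952760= -0.00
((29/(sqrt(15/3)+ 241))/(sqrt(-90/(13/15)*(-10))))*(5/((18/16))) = -29*sqrt(39)/1176039+ 6989*sqrt(195)/5880195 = 0.02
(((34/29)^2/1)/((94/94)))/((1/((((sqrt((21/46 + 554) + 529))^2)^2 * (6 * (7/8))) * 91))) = 1371820123723959/1779556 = 770877749.13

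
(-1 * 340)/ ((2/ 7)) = -1190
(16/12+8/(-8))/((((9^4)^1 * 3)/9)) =0.00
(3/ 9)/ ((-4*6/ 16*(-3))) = 2/ 27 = 0.07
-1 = -1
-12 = -12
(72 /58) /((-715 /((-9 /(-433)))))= -324 /8978255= -0.00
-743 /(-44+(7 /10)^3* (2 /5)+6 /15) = 1857500 /108657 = 17.10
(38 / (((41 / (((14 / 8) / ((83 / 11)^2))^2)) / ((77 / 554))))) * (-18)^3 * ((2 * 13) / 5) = -9946768891059 / 2694920757985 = -3.69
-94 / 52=-47 / 26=-1.81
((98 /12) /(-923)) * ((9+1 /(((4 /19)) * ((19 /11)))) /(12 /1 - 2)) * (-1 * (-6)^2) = 6909 /18460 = 0.37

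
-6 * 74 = -444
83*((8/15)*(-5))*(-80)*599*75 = 795472000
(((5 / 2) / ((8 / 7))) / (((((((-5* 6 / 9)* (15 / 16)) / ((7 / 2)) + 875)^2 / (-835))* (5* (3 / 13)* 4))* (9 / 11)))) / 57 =-744653 / 67047304500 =-0.00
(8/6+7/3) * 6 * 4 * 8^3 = 45056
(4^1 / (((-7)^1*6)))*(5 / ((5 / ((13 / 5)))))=-26 / 105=-0.25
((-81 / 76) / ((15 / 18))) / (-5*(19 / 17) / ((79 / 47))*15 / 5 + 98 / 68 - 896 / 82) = 13380309 / 203585665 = 0.07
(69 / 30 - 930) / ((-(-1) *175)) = -9277 / 1750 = -5.30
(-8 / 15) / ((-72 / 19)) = 19 / 135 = 0.14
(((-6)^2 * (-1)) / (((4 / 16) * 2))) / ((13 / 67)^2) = -1912.47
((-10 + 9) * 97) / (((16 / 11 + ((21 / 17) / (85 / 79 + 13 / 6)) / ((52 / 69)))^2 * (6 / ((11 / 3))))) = -29792851216248406 / 1930866056107641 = -15.43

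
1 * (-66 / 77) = -6 / 7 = -0.86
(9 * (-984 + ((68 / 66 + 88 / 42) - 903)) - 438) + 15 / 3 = -1338866 / 77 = -17387.87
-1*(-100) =100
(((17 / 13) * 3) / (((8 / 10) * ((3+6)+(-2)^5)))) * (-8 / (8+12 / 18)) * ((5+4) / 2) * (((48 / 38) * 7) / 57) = 0.14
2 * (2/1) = 4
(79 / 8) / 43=79 / 344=0.23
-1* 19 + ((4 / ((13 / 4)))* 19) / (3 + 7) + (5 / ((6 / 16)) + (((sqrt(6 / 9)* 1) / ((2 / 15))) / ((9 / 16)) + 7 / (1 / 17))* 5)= 200* sqrt(6) / 9 + 115376 / 195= 646.10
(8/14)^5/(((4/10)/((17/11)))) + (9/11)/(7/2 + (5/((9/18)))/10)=77134/184877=0.42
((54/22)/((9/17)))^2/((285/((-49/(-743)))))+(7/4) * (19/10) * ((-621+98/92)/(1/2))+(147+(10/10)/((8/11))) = -156136286583/39287611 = -3974.19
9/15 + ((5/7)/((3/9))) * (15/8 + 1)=6.76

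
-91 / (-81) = 1.12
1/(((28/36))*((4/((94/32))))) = 423/448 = 0.94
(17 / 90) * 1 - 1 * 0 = 17 / 90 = 0.19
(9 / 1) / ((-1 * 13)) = -9 / 13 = -0.69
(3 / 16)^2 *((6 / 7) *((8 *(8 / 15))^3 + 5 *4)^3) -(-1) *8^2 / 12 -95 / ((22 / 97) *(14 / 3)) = 12276384098320057 / 438539062500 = 27993.82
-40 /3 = -13.33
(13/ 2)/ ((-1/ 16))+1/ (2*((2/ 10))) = -203/ 2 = -101.50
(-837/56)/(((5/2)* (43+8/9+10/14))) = -7533/56200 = -0.13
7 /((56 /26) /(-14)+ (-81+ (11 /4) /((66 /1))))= -2184 /25307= -0.09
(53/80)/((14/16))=53/70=0.76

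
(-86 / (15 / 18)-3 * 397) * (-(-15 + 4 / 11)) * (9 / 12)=-3125493 / 220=-14206.79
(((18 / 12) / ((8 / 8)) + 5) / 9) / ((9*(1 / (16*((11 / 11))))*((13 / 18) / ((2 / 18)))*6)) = 8 / 243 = 0.03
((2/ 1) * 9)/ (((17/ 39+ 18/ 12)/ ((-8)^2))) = 89856/ 151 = 595.07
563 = 563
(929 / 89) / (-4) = -929 / 356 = -2.61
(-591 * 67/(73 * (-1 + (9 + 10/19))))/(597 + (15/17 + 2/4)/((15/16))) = -21316385/200530854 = -0.11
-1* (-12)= 12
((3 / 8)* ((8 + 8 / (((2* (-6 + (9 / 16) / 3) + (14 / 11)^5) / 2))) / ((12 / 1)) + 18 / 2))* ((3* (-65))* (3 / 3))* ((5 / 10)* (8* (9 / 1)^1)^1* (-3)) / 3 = 534267185985 / 21350302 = 25023.87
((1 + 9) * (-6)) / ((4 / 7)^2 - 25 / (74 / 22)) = 108780 / 12883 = 8.44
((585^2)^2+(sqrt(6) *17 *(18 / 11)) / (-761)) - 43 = 117117950582 - 306 *sqrt(6) / 8371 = 117117950581.91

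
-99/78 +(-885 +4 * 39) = -730.27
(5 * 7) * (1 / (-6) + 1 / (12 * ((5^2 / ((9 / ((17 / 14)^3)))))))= -773339 / 147390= -5.25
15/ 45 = 1/ 3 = 0.33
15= 15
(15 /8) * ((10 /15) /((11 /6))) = 15 /22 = 0.68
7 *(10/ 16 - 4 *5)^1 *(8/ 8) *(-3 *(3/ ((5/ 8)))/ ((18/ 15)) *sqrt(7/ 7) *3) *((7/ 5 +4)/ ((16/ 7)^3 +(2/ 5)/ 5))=16746975/ 7636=2193.16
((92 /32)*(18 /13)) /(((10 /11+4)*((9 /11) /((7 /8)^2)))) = 136367 /179712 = 0.76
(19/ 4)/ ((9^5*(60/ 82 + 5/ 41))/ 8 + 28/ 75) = 0.00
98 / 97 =1.01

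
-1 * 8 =-8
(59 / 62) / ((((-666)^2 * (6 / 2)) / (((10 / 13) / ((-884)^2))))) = 0.00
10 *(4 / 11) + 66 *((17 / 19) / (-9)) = -1834 / 627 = -2.93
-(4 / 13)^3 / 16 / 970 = -2 / 1065545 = -0.00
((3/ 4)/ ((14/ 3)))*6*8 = 54/ 7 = 7.71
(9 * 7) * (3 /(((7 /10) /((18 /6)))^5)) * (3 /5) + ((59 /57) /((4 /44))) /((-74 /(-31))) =1660506185719 /10127418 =163961.45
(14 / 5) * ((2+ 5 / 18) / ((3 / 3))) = 287 / 45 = 6.38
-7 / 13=-0.54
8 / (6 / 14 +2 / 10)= 140 / 11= 12.73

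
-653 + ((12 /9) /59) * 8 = -115549 /177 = -652.82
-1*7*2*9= -126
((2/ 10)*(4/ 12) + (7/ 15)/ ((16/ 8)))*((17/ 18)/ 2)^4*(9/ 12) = 83521/ 7464960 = 0.01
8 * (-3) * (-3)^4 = -1944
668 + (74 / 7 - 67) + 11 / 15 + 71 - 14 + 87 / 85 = 1196536 / 1785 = 670.33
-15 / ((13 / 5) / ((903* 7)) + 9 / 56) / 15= -252840 / 40739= -6.21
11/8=1.38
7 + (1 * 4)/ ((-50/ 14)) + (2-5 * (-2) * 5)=1447/ 25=57.88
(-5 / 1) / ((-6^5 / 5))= 0.00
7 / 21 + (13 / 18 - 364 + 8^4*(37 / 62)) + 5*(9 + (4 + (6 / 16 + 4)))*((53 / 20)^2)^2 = 454665703661 / 71424000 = 6365.73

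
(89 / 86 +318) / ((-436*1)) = -27437 / 37496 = -0.73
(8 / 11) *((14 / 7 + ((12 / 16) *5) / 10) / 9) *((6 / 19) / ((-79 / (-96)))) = 64 / 869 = 0.07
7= 7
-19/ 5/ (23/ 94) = -1786/ 115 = -15.53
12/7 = 1.71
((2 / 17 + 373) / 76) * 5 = 31715 / 1292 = 24.55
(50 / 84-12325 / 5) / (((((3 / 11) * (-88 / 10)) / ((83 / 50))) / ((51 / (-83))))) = -351917 / 336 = -1047.37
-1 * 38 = -38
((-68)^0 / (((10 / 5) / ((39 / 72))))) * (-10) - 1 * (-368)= 8767 / 24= 365.29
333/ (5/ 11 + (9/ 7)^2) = 179487/ 1136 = 158.00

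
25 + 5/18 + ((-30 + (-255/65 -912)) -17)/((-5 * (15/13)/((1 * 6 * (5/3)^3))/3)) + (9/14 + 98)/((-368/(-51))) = 215577773/15456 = 13947.84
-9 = -9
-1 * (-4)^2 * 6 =-96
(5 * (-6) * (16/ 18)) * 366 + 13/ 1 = -9747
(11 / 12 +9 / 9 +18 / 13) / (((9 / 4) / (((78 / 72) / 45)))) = 103 / 2916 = 0.04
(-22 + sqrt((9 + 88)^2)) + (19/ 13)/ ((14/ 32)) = 7129/ 91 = 78.34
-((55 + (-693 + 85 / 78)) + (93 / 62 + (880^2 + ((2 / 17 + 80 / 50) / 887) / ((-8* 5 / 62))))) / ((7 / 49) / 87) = -4618617957148979 / 9801350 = -471222633.33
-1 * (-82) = 82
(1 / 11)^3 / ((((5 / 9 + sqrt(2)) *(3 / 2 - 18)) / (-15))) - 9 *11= -198576333 / 2005817 + 810 *sqrt(2) / 2005817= -99.00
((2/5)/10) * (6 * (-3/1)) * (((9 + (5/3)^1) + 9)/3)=-118/25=-4.72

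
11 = 11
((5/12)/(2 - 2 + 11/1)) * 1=0.04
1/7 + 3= 3.14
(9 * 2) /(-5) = -18 /5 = -3.60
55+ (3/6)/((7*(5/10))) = 386/7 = 55.14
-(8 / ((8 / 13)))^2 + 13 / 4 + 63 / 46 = -15123 / 92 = -164.38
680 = 680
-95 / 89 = -1.07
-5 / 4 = -1.25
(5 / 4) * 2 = 5 / 2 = 2.50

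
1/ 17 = 0.06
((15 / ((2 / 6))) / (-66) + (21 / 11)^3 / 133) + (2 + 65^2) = 213761367 / 50578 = 4226.37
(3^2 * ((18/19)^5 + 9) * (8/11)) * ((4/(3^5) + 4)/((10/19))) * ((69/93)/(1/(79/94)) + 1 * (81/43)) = 17339168322464/14180865897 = 1222.72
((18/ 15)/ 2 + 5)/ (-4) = -7/ 5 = -1.40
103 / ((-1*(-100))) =103 / 100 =1.03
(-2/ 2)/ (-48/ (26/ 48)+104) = -0.06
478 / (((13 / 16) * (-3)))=-7648 / 39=-196.10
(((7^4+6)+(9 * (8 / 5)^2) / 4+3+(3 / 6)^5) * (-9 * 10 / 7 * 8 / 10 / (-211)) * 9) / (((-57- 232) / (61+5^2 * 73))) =-147620306439 / 21342650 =-6916.68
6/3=2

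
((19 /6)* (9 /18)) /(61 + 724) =0.00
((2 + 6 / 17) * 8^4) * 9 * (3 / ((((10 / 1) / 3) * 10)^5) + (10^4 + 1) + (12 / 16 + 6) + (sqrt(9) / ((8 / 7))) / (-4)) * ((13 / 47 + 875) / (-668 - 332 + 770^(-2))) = -551334152297103435676416 / 725684894609375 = -759743183.84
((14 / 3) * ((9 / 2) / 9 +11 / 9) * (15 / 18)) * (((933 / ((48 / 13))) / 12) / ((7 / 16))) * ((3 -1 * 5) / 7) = -626665 / 6804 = -92.10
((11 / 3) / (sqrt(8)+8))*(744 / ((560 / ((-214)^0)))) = 341 / 490 -341*sqrt(2) / 1960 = 0.45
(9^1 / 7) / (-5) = -9 / 35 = -0.26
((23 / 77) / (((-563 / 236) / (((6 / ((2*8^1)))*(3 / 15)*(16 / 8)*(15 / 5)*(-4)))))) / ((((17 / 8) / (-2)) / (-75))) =11724480 / 736967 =15.91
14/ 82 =7/ 41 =0.17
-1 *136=-136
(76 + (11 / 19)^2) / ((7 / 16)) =440912 / 2527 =174.48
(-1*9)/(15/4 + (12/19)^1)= -76/37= -2.05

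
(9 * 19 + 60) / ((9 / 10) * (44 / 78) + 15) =715 / 48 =14.90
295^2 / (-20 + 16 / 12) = -261075 / 56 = -4662.05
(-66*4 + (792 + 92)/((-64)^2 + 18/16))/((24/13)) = -14049841/98331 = -142.88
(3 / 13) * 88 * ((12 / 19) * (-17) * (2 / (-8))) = 13464 / 247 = 54.51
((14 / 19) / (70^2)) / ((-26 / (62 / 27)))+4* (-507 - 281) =-7357240831 / 2334150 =-3152.00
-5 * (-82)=410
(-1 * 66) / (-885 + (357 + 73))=66 / 455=0.15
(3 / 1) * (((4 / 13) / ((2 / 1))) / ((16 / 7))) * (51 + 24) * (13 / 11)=1575 / 88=17.90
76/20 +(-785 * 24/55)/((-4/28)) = 132089/55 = 2401.62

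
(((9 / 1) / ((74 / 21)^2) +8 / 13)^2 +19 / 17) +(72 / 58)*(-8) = -17531950475355 / 2498391552592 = -7.02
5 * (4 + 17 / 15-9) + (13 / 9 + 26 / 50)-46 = -14258 / 225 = -63.37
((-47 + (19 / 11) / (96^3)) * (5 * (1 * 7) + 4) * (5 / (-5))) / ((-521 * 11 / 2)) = -5946310409 / 9295773696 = -0.64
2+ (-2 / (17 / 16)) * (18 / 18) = 2 / 17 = 0.12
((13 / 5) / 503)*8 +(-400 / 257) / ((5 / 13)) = -2588872 / 646355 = -4.01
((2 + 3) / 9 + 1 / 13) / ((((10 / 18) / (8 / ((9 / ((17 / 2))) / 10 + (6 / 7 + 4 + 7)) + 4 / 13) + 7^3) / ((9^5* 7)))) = 1381815569232 / 1815965411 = 760.93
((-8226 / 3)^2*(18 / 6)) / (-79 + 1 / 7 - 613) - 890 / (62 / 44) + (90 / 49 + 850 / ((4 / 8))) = -231961553226 / 7356517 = -31531.44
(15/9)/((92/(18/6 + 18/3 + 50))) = 295/276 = 1.07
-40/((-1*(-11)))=-3.64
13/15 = 0.87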